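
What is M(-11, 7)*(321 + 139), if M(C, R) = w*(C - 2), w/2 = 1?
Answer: -11960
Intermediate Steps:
w = 2 (w = 2*1 = 2)
M(C, R) = -4 + 2*C (M(C, R) = 2*(C - 2) = 2*(-2 + C) = -4 + 2*C)
M(-11, 7)*(321 + 139) = (-4 + 2*(-11))*(321 + 139) = (-4 - 22)*460 = -26*460 = -11960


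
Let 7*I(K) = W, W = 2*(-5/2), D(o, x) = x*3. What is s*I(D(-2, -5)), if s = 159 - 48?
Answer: -555/7 ≈ -79.286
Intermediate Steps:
D(o, x) = 3*x
W = -5 (W = 2*(-5*½) = 2*(-5/2) = -5)
s = 111
I(K) = -5/7 (I(K) = (⅐)*(-5) = -5/7)
s*I(D(-2, -5)) = 111*(-5/7) = -555/7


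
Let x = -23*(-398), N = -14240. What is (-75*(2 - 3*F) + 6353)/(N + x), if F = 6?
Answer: -7553/5086 ≈ -1.4851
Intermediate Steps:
x = 9154
(-75*(2 - 3*F) + 6353)/(N + x) = (-75*(2 - 3*6) + 6353)/(-14240 + 9154) = (-75*(2 - 18) + 6353)/(-5086) = (-75*(-16) + 6353)*(-1/5086) = (1200 + 6353)*(-1/5086) = 7553*(-1/5086) = -7553/5086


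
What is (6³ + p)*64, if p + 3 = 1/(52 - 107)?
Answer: 749696/55 ≈ 13631.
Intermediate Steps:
p = -166/55 (p = -3 + 1/(52 - 107) = -3 + 1/(-55) = -3 - 1/55 = -166/55 ≈ -3.0182)
(6³ + p)*64 = (6³ - 166/55)*64 = (216 - 166/55)*64 = (11714/55)*64 = 749696/55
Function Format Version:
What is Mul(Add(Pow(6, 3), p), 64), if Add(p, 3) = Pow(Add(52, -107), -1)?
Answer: Rational(749696, 55) ≈ 13631.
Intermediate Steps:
p = Rational(-166, 55) (p = Add(-3, Pow(Add(52, -107), -1)) = Add(-3, Pow(-55, -1)) = Add(-3, Rational(-1, 55)) = Rational(-166, 55) ≈ -3.0182)
Mul(Add(Pow(6, 3), p), 64) = Mul(Add(Pow(6, 3), Rational(-166, 55)), 64) = Mul(Add(216, Rational(-166, 55)), 64) = Mul(Rational(11714, 55), 64) = Rational(749696, 55)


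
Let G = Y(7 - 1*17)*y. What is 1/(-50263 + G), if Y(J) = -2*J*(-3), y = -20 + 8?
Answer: -1/49543 ≈ -2.0184e-5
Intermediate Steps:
y = -12
Y(J) = 6*J
G = 720 (G = (6*(7 - 1*17))*(-12) = (6*(7 - 17))*(-12) = (6*(-10))*(-12) = -60*(-12) = 720)
1/(-50263 + G) = 1/(-50263 + 720) = 1/(-49543) = -1/49543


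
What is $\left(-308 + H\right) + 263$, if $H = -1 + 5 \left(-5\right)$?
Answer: $-71$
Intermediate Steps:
$H = -26$ ($H = -1 - 25 = -26$)
$\left(-308 + H\right) + 263 = \left(-308 - 26\right) + 263 = -334 + 263 = -71$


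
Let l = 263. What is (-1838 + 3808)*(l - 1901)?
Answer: -3226860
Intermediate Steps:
(-1838 + 3808)*(l - 1901) = (-1838 + 3808)*(263 - 1901) = 1970*(-1638) = -3226860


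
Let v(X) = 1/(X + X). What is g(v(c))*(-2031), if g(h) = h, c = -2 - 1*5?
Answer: 2031/14 ≈ 145.07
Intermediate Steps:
c = -7 (c = -2 - 5 = -7)
v(X) = 1/(2*X)
g(v(c))*(-2031) = ((½)/(-7))*(-2031) = ((½)*(-⅐))*(-2031) = -1/14*(-2031) = 2031/14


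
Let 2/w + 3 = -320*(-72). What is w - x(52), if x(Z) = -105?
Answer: 2418887/23037 ≈ 105.00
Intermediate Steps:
w = 2/23037 (w = 2/(-3 - 320*(-72)) = 2/(-3 + 23040) = 2/23037 ≈ 8.6817e-5)
w - x(52) = 2/23037 - 1*(-105) = 2/23037 + 105 = 2418887/23037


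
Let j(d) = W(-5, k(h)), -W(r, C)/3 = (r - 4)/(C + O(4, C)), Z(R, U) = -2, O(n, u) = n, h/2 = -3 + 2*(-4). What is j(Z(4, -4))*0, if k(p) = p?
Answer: 0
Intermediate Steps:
h = -22 (h = 2*(-3 + 2*(-4)) = 2*(-3 - 8) = 2*(-11) = -22)
W(r, C) = -3*(-4 + r)/(4 + C) (W(r, C) = -3*(r - 4)/(C + 4) = -3*(-4 + r)/(4 + C))
j(d) = -3/2 (j(d) = 3*(4 - 1*(-5))/(4 - 22) = 3*(4 + 5)/(-18) = 3*(-1/18)*9 = -3/2)
j(Z(4, -4))*0 = -3/2*0 = 0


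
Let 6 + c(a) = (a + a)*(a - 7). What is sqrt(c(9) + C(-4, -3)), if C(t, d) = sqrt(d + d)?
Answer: sqrt(30 + I*sqrt(6)) ≈ 5.4818 + 0.22342*I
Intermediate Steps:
C(t, d) = sqrt(2)*sqrt(d) (C(t, d) = sqrt(2*d) = sqrt(2)*sqrt(d))
c(a) = -6 + 2*a*(-7 + a) (c(a) = -6 + (a + a)*(a - 7) = -6 + (2*a)*(-7 + a) = -6 + 2*a*(-7 + a))
sqrt(c(9) + C(-4, -3)) = sqrt((-6 - 14*9 + 2*9**2) + sqrt(2)*sqrt(-3)) = sqrt((-6 - 126 + 2*81) + sqrt(2)*(I*sqrt(3))) = sqrt((-6 - 126 + 162) + I*sqrt(6)) = sqrt(30 + I*sqrt(6))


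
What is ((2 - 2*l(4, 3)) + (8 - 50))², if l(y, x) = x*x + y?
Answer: 4356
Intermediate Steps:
l(y, x) = y + x² (l(y, x) = x² + y = y + x²)
((2 - 2*l(4, 3)) + (8 - 50))² = ((2 - 2*(4 + 3²)) + (8 - 50))² = ((2 - 2*(4 + 9)) - 42)² = ((2 - 2*13) - 42)² = ((2 - 26) - 42)² = (-24 - 42)² = (-66)² = 4356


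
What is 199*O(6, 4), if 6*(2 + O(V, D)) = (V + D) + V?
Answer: 398/3 ≈ 132.67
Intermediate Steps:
O(V, D) = -2 + V/3 + D/6 (O(V, D) = -2 + ((V + D) + V)/6 = -2 + ((D + V) + V)/6 = -2 + (D + 2*V)/6 = -2 + (V/3 + D/6) = -2 + V/3 + D/6)
199*O(6, 4) = 199*(-2 + (⅓)*6 + (⅙)*4) = 199*(-2 + 2 + ⅔) = 199*(⅔) = 398/3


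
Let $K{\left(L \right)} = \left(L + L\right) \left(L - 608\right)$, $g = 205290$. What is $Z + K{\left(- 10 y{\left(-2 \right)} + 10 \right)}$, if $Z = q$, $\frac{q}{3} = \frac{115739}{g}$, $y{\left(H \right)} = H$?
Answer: $- \frac{2373036661}{68430} \approx -34678.0$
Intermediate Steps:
$q = \frac{115739}{68430}$ ($q = 3 \cdot \frac{115739}{205290} = \frac{115739}{68430} \approx 1.6913$)
$K{\left(L \right)} = 2 L \left(-608 + L\right)$
$Z = \frac{115739}{68430} \approx 1.6913$
$Z + K{\left(- 10 y{\left(-2 \right)} + 10 \right)} = \frac{115739}{68430} + 2 \left(\left(-10\right) \left(-2\right) + 10\right) \left(-608 + \left(\left(-10\right) \left(-2\right) + 10\right)\right) = \frac{115739}{68430} + 2 \left(20 + 10\right) \left(-608 + \left(20 + 10\right)\right) = \frac{115739}{68430} + 2 \cdot 30 \left(-608 + 30\right) = \frac{115739}{68430} + 2 \cdot 30 \left(-578\right) = \frac{115739}{68430} - 34680 = - \frac{2373036661}{68430}$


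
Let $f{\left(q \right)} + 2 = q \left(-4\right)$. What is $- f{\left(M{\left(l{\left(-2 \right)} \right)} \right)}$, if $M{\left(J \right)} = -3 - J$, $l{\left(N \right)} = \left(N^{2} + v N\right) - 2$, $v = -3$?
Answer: $-42$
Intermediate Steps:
$l{\left(N \right)} = -2 + N^{2} - 3 N$ ($l{\left(N \right)} = \left(N^{2} - 3 N\right) - 2 = -2 + N^{2} - 3 N$)
$f{\left(q \right)} = -2 - 4 q$ ($f{\left(q \right)} = -2 + q \left(-4\right) = -2 - 4 q$)
$- f{\left(M{\left(l{\left(-2 \right)} \right)} \right)} = - (-2 - 4 \left(-3 - \left(-2 + \left(-2\right)^{2} - -6\right)\right)) = - (-2 - 4 \left(-3 - \left(-2 + 4 + 6\right)\right)) = - (-2 - 4 \left(-3 - 8\right)) = - (-2 - -44) = - (-2 + 44) = \left(-1\right) 42 = -42$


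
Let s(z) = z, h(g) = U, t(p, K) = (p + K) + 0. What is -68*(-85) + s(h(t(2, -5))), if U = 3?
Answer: 5783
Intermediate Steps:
t(p, K) = K + p (t(p, K) = (K + p) + 0 = K + p)
h(g) = 3
-68*(-85) + s(h(t(2, -5))) = -68*(-85) + 3 = 5780 + 3 = 5783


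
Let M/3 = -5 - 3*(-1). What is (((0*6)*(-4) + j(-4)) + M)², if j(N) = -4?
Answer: 100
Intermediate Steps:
M = -6 (M = 3*(-5 - 3*(-1)) = 3*(-5 + 3) = 3*(-2) = -6)
(((0*6)*(-4) + j(-4)) + M)² = (((0*6)*(-4) - 4) - 6)² = ((0*(-4) - 4) - 6)² = ((0 - 4) - 6)² = (-4 - 6)² = (-10)² = 100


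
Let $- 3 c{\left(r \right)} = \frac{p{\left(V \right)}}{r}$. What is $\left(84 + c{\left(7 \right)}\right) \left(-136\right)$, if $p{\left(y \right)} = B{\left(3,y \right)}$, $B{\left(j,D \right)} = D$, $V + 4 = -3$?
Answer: $- \frac{34408}{3} \approx -11469.0$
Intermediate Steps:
$V = -7$ ($V = -4 - 3 = -7$)
$p{\left(y \right)} = y$
$c{\left(r \right)} = \frac{7}{3 r}$ ($c{\left(r \right)} = - \frac{\left(-7\right) \frac{1}{r}}{3} = \frac{7}{3 r}$)
$\left(84 + c{\left(7 \right)}\right) \left(-136\right) = \left(84 + \frac{7}{3 \cdot 7}\right) \left(-136\right) = \left(84 + \frac{7}{3} \cdot \frac{1}{7}\right) \left(-136\right) = \left(84 + \frac{1}{3}\right) \left(-136\right) = \frac{253}{3} \left(-136\right) = - \frac{34408}{3}$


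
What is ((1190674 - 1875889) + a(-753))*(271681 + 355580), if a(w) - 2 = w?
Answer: -430279719126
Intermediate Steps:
a(w) = 2 + w
((1190674 - 1875889) + a(-753))*(271681 + 355580) = ((1190674 - 1875889) + (2 - 753))*(271681 + 355580) = (-685215 - 751)*627261 = -685966*627261 = -430279719126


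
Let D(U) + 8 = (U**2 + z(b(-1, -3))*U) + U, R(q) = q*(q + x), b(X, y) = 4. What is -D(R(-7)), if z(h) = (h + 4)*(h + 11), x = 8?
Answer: 806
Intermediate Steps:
z(h) = (4 + h)*(11 + h)
R(q) = q*(8 + q) (R(q) = q*(q + 8) = q*(8 + q))
D(U) = -8 + U**2 + 121*U (D(U) = -8 + ((U**2 + (44 + 4**2 + 15*4)*U) + U) = -8 + ((U**2 + (44 + 16 + 60)*U) + U) = -8 + ((U**2 + 120*U) + U) = -8 + (U**2 + 121*U) = -8 + U**2 + 121*U)
-D(R(-7)) = -(-8 + (-7*(8 - 7))**2 + 121*(-7*(8 - 7))) = -(-8 + (-7*1)**2 + 121*(-7*1)) = -(-8 + (-7)**2 + 121*(-7)) = -(-8 + 49 - 847) = -1*(-806) = 806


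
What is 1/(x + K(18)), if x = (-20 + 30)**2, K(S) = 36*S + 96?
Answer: 1/844 ≈ 0.0011848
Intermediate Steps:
K(S) = 96 + 36*S
x = 100 (x = 10**2 = 100)
1/(x + K(18)) = 1/(100 + (96 + 36*18)) = 1/(100 + (96 + 648)) = 1/(100 + 744) = 1/844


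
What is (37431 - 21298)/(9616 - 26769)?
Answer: -949/1009 ≈ -0.94054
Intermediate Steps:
(37431 - 21298)/(9616 - 26769) = 16133/(-17153) = 16133*(-1/17153) = -949/1009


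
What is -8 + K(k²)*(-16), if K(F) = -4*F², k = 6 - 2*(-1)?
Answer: 262136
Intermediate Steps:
k = 8 (k = 6 + 2 = 8)
-8 + K(k²)*(-16) = -8 - 4*(8²)²*(-16) = -8 - 4*64²*(-16) = -8 - 4*4096*(-16) = -8 - 16384*(-16) = -8 + 262144 = 262136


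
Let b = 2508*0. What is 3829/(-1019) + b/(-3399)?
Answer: -3829/1019 ≈ -3.7576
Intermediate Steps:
b = 0
3829/(-1019) + b/(-3399) = 3829/(-1019) + 0/(-3399) = 3829*(-1/1019) + 0*(-1/3399) = -3829/1019 + 0 = -3829/1019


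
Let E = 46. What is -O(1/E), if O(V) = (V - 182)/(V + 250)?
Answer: 8371/11501 ≈ 0.72785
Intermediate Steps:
O(V) = (-182 + V)/(250 + V)
-O(1/E) = -(-182 + 1/46)/(250 + 1/46) = -(-8371)/(11501/46*46) = -46*(-8371)/(11501*46) = -1*(-8371/11501) = 8371/11501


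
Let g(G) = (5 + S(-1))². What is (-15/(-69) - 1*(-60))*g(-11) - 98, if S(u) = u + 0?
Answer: 19906/23 ≈ 865.48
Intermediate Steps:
S(u) = u
g(G) = 16 (g(G) = (5 - 1)² = 4² = 16)
(-15/(-69) - 1*(-60))*g(-11) - 98 = (-15/(-69) - 1*(-60))*16 - 98 = (-15*(-1/69) + 60)*16 - 98 = (5/23 + 60)*16 - 98 = (1385/23)*16 - 98 = 22160/23 - 98 = 19906/23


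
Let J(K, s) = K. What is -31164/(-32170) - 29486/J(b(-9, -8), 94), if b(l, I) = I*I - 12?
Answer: -236736023/418210 ≈ -566.07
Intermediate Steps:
b(l, I) = -12 + I**2 (b(l, I) = I**2 - 12 = -12 + I**2)
-31164/(-32170) - 29486/J(b(-9, -8), 94) = -31164/(-32170) - 29486/(-12 + (-8)**2) = -31164*(-1/32170) - 29486/(-12 + 64) = 15582/16085 - 29486/52 = 15582/16085 - 29486*1/52 = 15582/16085 - 14743/26 = -236736023/418210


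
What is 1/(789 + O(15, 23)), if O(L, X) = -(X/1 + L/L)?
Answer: 1/765 ≈ 0.0013072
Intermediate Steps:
O(L, X) = -1 - X (O(L, X) = -(X*1 + 1) = -(X + 1) = -(1 + X) = -1 - X)
1/(789 + O(15, 23)) = 1/(789 + (-1 - 1*23)) = 1/(789 + (-1 - 23)) = 1/(789 - 24) = 1/765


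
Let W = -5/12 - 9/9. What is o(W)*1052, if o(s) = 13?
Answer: 13676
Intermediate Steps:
W = -17/12 (W = -5*1/12 - 9*1/9 = -5/12 - 1 = -17/12 ≈ -1.4167)
o(W)*1052 = 13*1052 = 13676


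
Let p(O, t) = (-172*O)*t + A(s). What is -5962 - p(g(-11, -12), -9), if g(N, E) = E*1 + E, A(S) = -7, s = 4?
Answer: 31197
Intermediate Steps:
g(N, E) = 2*E (g(N, E) = E + E = 2*E)
p(O, t) = -7 - 172*O*t (p(O, t) = (-172*O)*t - 7 = -172*O*t - 7 = -7 - 172*O*t)
-5962 - p(g(-11, -12), -9) = -5962 - (-7 - 172*2*(-12)*(-9)) = -5962 - (-7 - 172*(-24)*(-9)) = -5962 - (-7 - 37152) = -5962 - 1*(-37159) = -5962 + 37159 = 31197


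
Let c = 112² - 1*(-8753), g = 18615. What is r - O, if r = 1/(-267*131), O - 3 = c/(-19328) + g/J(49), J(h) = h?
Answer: -12647277819263/33125737344 ≈ -381.80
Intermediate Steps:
c = 21297 (c = 12544 + 8753 = 21297)
O = 361588383/947072 (O = 3 + (21297/(-19328) + 18615/49) = 3 + (21297*(-1/19328) + 18615*(1/49)) = 3 + (-21297/19328 + 18615/49) = 3 + 358747167/947072 = 361588383/947072 ≈ 381.80)
r = -1/34977 (r = 1/(-34977) = -1/34977 ≈ -2.8590e-5)
r - O = -1/34977 - 1*361588383/947072 = -1/34977 - 361588383/947072 = -12647277819263/33125737344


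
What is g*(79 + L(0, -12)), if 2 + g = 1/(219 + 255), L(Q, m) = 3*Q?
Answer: -947/6 ≈ -157.83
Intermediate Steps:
g = -947/474 (g = -2 + 1/(219 + 255) = -2 + 1/474 = -947/474 ≈ -1.9979)
g*(79 + L(0, -12)) = -947*(79 + 3*0)/474 = -947*(79 + 0)/474 = -947/474*79 = -947/6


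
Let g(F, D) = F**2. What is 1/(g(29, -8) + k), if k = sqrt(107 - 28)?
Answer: 841/707202 - sqrt(79)/707202 ≈ 0.0011766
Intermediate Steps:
k = sqrt(79) ≈ 8.8882
1/(g(29, -8) + k) = 1/(29**2 + sqrt(79)) = 1/(841 + sqrt(79))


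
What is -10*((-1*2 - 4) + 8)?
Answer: -20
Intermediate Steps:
-10*((-1*2 - 4) + 8) = -10*((-2 - 4) + 8) = -10*(-6 + 8) = -10*2 = -20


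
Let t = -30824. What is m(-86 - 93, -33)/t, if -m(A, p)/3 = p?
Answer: -99/30824 ≈ -0.0032118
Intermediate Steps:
m(A, p) = -3*p
m(-86 - 93, -33)/t = -3*(-33)/(-30824) = 99*(-1/30824) = -99/30824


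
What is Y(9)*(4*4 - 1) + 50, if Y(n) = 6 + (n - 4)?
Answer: 215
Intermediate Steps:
Y(n) = 2 + n (Y(n) = 6 + (-4 + n) = 2 + n)
Y(9)*(4*4 - 1) + 50 = (2 + 9)*(4*4 - 1) + 50 = 11*(16 - 1) + 50 = 11*15 + 50 = 165 + 50 = 215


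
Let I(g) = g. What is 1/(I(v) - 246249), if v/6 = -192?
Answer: -1/247401 ≈ -4.0420e-6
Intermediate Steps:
v = -1152 (v = 6*(-192) = -1152)
1/(I(v) - 246249) = 1/(-1152 - 246249) = 1/(-247401) = -1/247401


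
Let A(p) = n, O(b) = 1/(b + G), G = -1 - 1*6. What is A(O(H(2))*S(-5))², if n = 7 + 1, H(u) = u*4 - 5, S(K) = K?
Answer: 64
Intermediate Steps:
G = -7 (G = -1 - 6 = -7)
H(u) = -5 + 4*u (H(u) = 4*u - 5 = -5 + 4*u)
O(b) = 1/(-7 + b) (O(b) = 1/(b - 7) = 1/(-7 + b))
n = 8
A(p) = 8
A(O(H(2))*S(-5))² = 8² = 64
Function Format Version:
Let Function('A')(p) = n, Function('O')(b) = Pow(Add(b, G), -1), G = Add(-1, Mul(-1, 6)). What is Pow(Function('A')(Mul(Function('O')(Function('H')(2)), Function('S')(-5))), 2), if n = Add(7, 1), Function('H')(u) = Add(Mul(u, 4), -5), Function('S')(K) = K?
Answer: 64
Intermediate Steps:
G = -7 (G = Add(-1, -6) = -7)
Function('H')(u) = Add(-5, Mul(4, u)) (Function('H')(u) = Add(Mul(4, u), -5) = Add(-5, Mul(4, u)))
Function('O')(b) = Pow(Add(-7, b), -1) (Function('O')(b) = Pow(Add(b, -7), -1) = Pow(Add(-7, b), -1))
n = 8
Function('A')(p) = 8
Pow(Function('A')(Mul(Function('O')(Function('H')(2)), Function('S')(-5))), 2) = Pow(8, 2) = 64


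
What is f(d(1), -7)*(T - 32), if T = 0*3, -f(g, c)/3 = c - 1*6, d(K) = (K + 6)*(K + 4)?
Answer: -1248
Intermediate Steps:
d(K) = (4 + K)*(6 + K) (d(K) = (6 + K)*(4 + K) = (4 + K)*(6 + K))
f(g, c) = 18 - 3*c (f(g, c) = -3*(c - 1*6) = -3*(c - 6) = -3*(-6 + c) = 18 - 3*c)
T = 0
f(d(1), -7)*(T - 32) = (18 - 3*(-7))*(0 - 32) = (18 + 21)*(-32) = 39*(-32) = -1248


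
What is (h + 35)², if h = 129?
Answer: 26896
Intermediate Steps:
(h + 35)² = (129 + 35)² = 164² = 26896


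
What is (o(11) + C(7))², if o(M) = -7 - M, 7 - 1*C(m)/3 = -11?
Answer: 1296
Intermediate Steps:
C(m) = 54 (C(m) = 21 - 3*(-11) = 21 + 33 = 54)
(o(11) + C(7))² = ((-7 - 1*11) + 54)² = ((-7 - 11) + 54)² = (-18 + 54)² = 36² = 1296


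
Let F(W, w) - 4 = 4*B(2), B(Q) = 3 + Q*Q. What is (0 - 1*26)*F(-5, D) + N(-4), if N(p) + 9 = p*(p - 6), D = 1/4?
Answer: -801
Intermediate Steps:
D = ¼ ≈ 0.25000
N(p) = -9 + p*(-6 + p) (N(p) = -9 + p*(p - 6) = -9 + p*(-6 + p))
B(Q) = 3 + Q²
F(W, w) = 32 (F(W, w) = 4 + 4*(3 + 2²) = 4 + 4*(3 + 4) = 4 + 4*7 = 4 + 28 = 32)
(0 - 1*26)*F(-5, D) + N(-4) = (0 - 1*26)*32 + (-9 + (-4)² - 6*(-4)) = (0 - 26)*32 + (-9 + 16 + 24) = -26*32 + 31 = -832 + 31 = -801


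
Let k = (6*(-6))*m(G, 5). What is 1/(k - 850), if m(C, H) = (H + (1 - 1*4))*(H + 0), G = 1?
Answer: -1/1210 ≈ -0.00082645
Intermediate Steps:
m(C, H) = H*(-3 + H) (m(C, H) = (H + (1 - 4))*H = (H - 3)*H = (-3 + H)*H = H*(-3 + H))
k = -360 (k = (6*(-6))*(5*(-3 + 5)) = -180*2 = -36*10 = -360)
1/(k - 850) = 1/(-360 - 850) = 1/(-1210) = -1/1210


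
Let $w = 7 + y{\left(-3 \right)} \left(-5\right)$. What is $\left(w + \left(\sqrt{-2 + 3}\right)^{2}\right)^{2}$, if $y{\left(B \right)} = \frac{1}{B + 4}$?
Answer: $9$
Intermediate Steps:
$y{\left(B \right)} = \frac{1}{4 + B}$
$w = 2$ ($w = 7 + \frac{1}{4 - 3} \left(-5\right) = 7 + 1^{-1} \left(-5\right) = 7 + 1 \left(-5\right) = 7 - 5 = 2$)
$\left(w + \left(\sqrt{-2 + 3}\right)^{2}\right)^{2} = \left(2 + \left(\sqrt{-2 + 3}\right)^{2}\right)^{2} = \left(2 + \left(\sqrt{1}\right)^{2}\right)^{2} = \left(2 + 1^{2}\right)^{2} = \left(2 + 1\right)^{2} = 3^{2} = 9$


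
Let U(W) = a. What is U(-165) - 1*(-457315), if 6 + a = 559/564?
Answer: 257922835/564 ≈ 4.5731e+5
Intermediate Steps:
a = -2825/564 (a = -6 + 559/564 = -2825/564 ≈ -5.0089)
U(W) = -2825/564
U(-165) - 1*(-457315) = -2825/564 - 1*(-457315) = -2825/564 + 457315 = 257922835/564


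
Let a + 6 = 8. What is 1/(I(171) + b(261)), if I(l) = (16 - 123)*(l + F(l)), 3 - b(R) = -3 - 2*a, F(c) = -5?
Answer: -1/17752 ≈ -5.6332e-5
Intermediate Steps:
a = 2 (a = -6 + 8 = 2)
b(R) = 10 (b(R) = 3 - (-3 - 2*2) = 3 - (-3 - 4) = 3 - 1*(-7) = 3 + 7 = 10)
I(l) = 535 - 107*l (I(l) = (16 - 123)*(l - 5) = -107*(-5 + l) = 535 - 107*l)
1/(I(171) + b(261)) = 1/((535 - 107*171) + 10) = 1/((535 - 18297) + 10) = 1/(-17762 + 10) = 1/(-17752) = -1/17752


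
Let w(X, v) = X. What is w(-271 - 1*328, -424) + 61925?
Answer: 61326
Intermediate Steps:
w(-271 - 1*328, -424) + 61925 = (-271 - 1*328) + 61925 = (-271 - 328) + 61925 = -599 + 61925 = 61326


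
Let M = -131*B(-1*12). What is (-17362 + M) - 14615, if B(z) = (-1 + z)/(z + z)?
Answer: -769151/24 ≈ -32048.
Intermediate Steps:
B(z) = (-1 + z)/(2*z) (B(z) = (-1 + z)/((2*z)) = (-1 + z)*(1/(2*z)) = (-1 + z)/(2*z))
M = -1703/24 (M = -131*(-1 - 1*12)/(2*((-1*12))) = -131*(-1 - 12)/(2*(-12)) = -131*(-1)*(-13)/(2*12) = -131*13/24 = -1703/24 ≈ -70.958)
(-17362 + M) - 14615 = (-17362 - 1703/24) - 14615 = -418391/24 - 14615 = -769151/24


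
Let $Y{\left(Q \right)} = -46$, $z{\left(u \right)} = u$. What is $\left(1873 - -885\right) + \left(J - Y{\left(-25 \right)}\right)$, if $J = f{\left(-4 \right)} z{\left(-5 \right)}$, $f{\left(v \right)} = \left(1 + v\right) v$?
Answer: $2744$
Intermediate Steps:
$f{\left(v \right)} = v \left(1 + v\right)$
$J = -60$ ($J = - 4 \left(1 - 4\right) \left(-5\right) = \left(-4\right) \left(-3\right) \left(-5\right) = 12 \left(-5\right) = -60$)
$\left(1873 - -885\right) + \left(J - Y{\left(-25 \right)}\right) = \left(1873 - -885\right) - 14 = \left(1873 + 885\right) + \left(-60 + 46\right) = 2758 - 14 = 2744$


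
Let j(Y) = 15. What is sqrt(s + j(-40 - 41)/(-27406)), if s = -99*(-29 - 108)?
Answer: sqrt(10187017471578)/27406 ≈ 116.46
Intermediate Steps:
s = 13563 (s = -99*(-137) = 13563)
sqrt(s + j(-40 - 41)/(-27406)) = sqrt(13563 + 15/(-27406)) = sqrt(13563 + 15*(-1/27406)) = sqrt(13563 - 15/27406) = sqrt(371707563/27406) = sqrt(10187017471578)/27406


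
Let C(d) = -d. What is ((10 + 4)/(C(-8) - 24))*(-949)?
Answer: 6643/8 ≈ 830.38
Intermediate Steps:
((10 + 4)/(C(-8) - 24))*(-949) = ((10 + 4)/(-1*(-8) - 24))*(-949) = (14/(8 - 24))*(-949) = (14/(-16))*(-949) = (14*(-1/16))*(-949) = -7/8*(-949) = 6643/8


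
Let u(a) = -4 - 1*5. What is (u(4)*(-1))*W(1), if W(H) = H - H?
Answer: 0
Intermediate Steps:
W(H) = 0
u(a) = -9 (u(a) = -4 - 5 = -9)
(u(4)*(-1))*W(1) = -9*(-1)*0 = 9*0 = 0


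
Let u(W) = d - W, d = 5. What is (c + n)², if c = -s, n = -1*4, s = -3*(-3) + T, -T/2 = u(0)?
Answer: 9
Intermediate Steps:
u(W) = 5 - W
T = -10 (T = -2*(5 - 1*0) = -2*(5 + 0) = -2*5 = -10)
s = -1 (s = -3*(-3) - 10 = 9 - 10 = -1)
n = -4
c = 1 (c = -1*(-1) = 1)
(c + n)² = (1 - 4)² = (-3)² = 9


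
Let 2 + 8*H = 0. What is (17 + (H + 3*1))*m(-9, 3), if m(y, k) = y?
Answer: -711/4 ≈ -177.75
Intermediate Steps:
H = -¼ (H = -¼ + (⅛)*0 = -¼ + 0 = -¼ ≈ -0.25000)
(17 + (H + 3*1))*m(-9, 3) = (17 + (-¼ + 3*1))*(-9) = (17 + (-¼ + 3))*(-9) = (17 + 11/4)*(-9) = (79/4)*(-9) = -711/4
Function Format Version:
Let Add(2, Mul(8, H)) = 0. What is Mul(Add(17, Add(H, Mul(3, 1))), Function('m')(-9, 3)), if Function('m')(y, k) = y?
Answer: Rational(-711, 4) ≈ -177.75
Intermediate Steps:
H = Rational(-1, 4) (H = Add(Rational(-1, 4), Mul(Rational(1, 8), 0)) = Add(Rational(-1, 4), 0) = Rational(-1, 4) ≈ -0.25000)
Mul(Add(17, Add(H, Mul(3, 1))), Function('m')(-9, 3)) = Mul(Add(17, Add(Rational(-1, 4), Mul(3, 1))), -9) = Mul(Add(17, Add(Rational(-1, 4), 3)), -9) = Mul(Add(17, Rational(11, 4)), -9) = Mul(Rational(79, 4), -9) = Rational(-711, 4)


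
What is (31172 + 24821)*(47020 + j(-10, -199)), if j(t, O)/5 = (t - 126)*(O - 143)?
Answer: 15654522940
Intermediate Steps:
j(t, O) = 5*(-143 + O)*(-126 + t) (j(t, O) = 5*((t - 126)*(O - 143)) = 5*((-126 + t)*(-143 + O)) = 5*((-143 + O)*(-126 + t)) = 5*(-143 + O)*(-126 + t))
(31172 + 24821)*(47020 + j(-10, -199)) = (31172 + 24821)*(47020 + (90090 - 715*(-10) - 630*(-199) + 5*(-199)*(-10))) = 55993*(47020 + (90090 + 7150 + 125370 + 9950)) = 55993*(47020 + 232560) = 55993*279580 = 15654522940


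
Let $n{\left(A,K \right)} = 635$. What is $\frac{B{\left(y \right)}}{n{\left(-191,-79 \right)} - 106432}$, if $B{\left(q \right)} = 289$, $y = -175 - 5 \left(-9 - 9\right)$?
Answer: $- \frac{289}{105797} \approx -0.0027316$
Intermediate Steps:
$y = -85$ ($y = -175 - -90 = -175 + 90 = -85$)
$\frac{B{\left(y \right)}}{n{\left(-191,-79 \right)} - 106432} = \frac{289}{635 - 106432} = \frac{289}{-105797} = 289 \left(- \frac{1}{105797}\right) = - \frac{289}{105797}$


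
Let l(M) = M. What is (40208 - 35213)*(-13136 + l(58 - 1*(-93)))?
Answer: -64860075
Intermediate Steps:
(40208 - 35213)*(-13136 + l(58 - 1*(-93))) = (40208 - 35213)*(-13136 + (58 - 1*(-93))) = 4995*(-13136 + (58 + 93)) = 4995*(-13136 + 151) = 4995*(-12985) = -64860075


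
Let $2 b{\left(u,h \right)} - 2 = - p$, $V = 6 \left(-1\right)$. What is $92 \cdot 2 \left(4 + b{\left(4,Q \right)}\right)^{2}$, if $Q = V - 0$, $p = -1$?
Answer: $5566$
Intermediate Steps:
$V = -6$
$Q = -6$ ($Q = -6 - 0 = -6 + 0 = -6$)
$b{\left(u,h \right)} = \frac{3}{2}$ ($b{\left(u,h \right)} = 1 + \frac{\left(-1\right) \left(-1\right)}{2} = 1 + \frac{1}{2} \cdot 1 = 1 + \frac{1}{2} = \frac{3}{2}$)
$92 \cdot 2 \left(4 + b{\left(4,Q \right)}\right)^{2} = 92 \cdot 2 \left(4 + \frac{3}{2}\right)^{2} = 184 \left(\frac{11}{2}\right)^{2} = 184 \cdot \frac{121}{4} = 5566$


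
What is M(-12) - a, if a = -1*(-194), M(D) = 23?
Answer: -171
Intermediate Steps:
a = 194
M(-12) - a = 23 - 1*194 = 23 - 194 = -171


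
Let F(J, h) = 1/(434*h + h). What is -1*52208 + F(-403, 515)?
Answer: -11695897199/224025 ≈ -52208.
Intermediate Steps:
F(J, h) = 1/(435*h)
-1*52208 + F(-403, 515) = -1*52208 + (1/435)/515 = -52208 + (1/435)*(1/515) = -52208 + 1/224025 = -11695897199/224025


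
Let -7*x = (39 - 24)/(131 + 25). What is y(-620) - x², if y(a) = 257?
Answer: 34051447/132496 ≈ 257.00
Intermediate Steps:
x = -5/364 (x = -(39 - 24)/(7*(131 + 25)) = -15/(7*156) = -⅐*5/52 = -5/364 ≈ -0.013736)
y(-620) - x² = 257 - (-5/364)² = 257 - 1*25/132496 = 257 - 25/132496 = 34051447/132496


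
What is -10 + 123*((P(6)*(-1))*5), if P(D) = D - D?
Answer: -10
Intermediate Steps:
P(D) = 0
-10 + 123*((P(6)*(-1))*5) = -10 + 123*((0*(-1))*5) = -10 + 123*(0*5) = -10 + 123*0 = -10 + 0 = -10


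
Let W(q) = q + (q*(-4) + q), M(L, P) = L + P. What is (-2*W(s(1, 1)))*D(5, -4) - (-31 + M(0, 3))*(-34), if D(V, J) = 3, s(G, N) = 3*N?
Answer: -916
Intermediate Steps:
W(q) = -2*q (W(q) = q + (-4*q + q) = q - 3*q = -2*q)
(-2*W(s(1, 1)))*D(5, -4) - (-31 + M(0, 3))*(-34) = -(-4)*3*1*3 - (-31 + (0 + 3))*(-34) = -(-4)*3*3 - (-31 + 3)*(-34) = -2*(-6)*3 - (-28)*(-34) = 12*3 - 1*952 = 36 - 952 = -916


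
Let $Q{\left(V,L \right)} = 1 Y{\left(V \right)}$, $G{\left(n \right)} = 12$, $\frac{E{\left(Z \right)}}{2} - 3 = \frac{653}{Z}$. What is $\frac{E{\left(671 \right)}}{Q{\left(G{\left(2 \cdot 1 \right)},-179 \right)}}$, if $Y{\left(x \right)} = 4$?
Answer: $\frac{1333}{671} \approx 1.9866$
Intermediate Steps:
$E{\left(Z \right)} = 6 + \frac{1306}{Z}$ ($E{\left(Z \right)} = 6 + 2 \frac{653}{Z} = 6 + \frac{1306}{Z}$)
$Q{\left(V,L \right)} = 4$ ($Q{\left(V,L \right)} = 1 \cdot 4 = 4$)
$\frac{E{\left(671 \right)}}{Q{\left(G{\left(2 \cdot 1 \right)},-179 \right)}} = \frac{6 + \frac{1306}{671}}{4} = \left(6 + 1306 \cdot \frac{1}{671}\right) \frac{1}{4} = \left(6 + \frac{1306}{671}\right) \frac{1}{4} = \frac{5332}{671} \cdot \frac{1}{4} = \frac{1333}{671}$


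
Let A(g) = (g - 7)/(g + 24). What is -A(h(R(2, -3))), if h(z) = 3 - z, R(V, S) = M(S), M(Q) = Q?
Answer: 1/30 ≈ 0.033333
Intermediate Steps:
R(V, S) = S
A(g) = (-7 + g)/(24 + g)
-A(h(R(2, -3))) = -(-7 + (3 - 1*(-3)))/(24 + (3 - 1*(-3))) = -(-7 + (3 + 3))/(24 + (3 + 3)) = -(-7 + 6)/(24 + 6) = -(-1)/30 = -1*(-1/30) = 1/30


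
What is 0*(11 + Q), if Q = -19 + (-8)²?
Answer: 0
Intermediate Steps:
Q = 45 (Q = -19 + 64 = 45)
0*(11 + Q) = 0*(11 + 45) = 0*56 = 0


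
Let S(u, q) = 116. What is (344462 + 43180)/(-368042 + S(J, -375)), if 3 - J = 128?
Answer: -1219/1157 ≈ -1.0536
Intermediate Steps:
J = -125 (J = 3 - 1*128 = 3 - 128 = -125)
(344462 + 43180)/(-368042 + S(J, -375)) = (344462 + 43180)/(-368042 + 116) = 387642/(-367926) = 387642*(-1/367926) = -1219/1157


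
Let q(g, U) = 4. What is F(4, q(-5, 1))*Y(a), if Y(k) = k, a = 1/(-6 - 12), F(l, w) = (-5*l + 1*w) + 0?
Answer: 8/9 ≈ 0.88889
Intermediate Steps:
F(l, w) = w - 5*l (F(l, w) = (-5*l + w) + 0 = (w - 5*l) + 0 = w - 5*l)
a = -1/18 (a = 1/(-18) = -1/18 ≈ -0.055556)
F(4, q(-5, 1))*Y(a) = (4 - 5*4)*(-1/18) = (4 - 20)*(-1/18) = -16*(-1/18) = 8/9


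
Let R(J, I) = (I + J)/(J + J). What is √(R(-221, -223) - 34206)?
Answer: 2*I*√417651546/221 ≈ 184.95*I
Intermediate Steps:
R(J, I) = (I + J)/(2*J) (R(J, I) = (I + J)/((2*J)) = (I + J)*(1/(2*J)) = (I + J)/(2*J))
√(R(-221, -223) - 34206) = √((½)*(-223 - 221)/(-221) - 34206) = √((½)*(-1/221)*(-444) - 34206) = √(222/221 - 34206) = √(-7559304/221) = 2*I*√417651546/221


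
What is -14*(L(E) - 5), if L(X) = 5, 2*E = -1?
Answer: 0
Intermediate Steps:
E = -½ (E = (½)*(-1) = -½ ≈ -0.50000)
-14*(L(E) - 5) = -14*(5 - 5) = -14*0 = 0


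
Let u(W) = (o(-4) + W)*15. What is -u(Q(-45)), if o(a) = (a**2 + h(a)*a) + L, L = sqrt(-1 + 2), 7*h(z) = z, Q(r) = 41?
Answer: -6330/7 ≈ -904.29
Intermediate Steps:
h(z) = z/7
L = 1 (L = sqrt(1) = 1)
o(a) = 1 + 8*a**2/7 (o(a) = (a**2 + (a/7)*a) + 1 = (a**2 + a**2/7) + 1 = 8*a**2/7 + 1 = 1 + 8*a**2/7)
u(W) = 2025/7 + 15*W (u(W) = ((1 + (8/7)*(-4)**2) + W)*15 = ((1 + (8/7)*16) + W)*15 = ((1 + 128/7) + W)*15 = (135/7 + W)*15 = 2025/7 + 15*W)
-u(Q(-45)) = -(2025/7 + 15*41) = -(2025/7 + 615) = -1*6330/7 = -6330/7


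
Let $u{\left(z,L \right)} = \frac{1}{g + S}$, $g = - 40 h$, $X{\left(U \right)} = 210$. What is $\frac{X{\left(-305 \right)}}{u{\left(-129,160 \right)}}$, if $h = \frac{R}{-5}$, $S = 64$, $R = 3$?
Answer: $18480$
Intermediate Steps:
$h = - \frac{3}{5}$ ($h = \frac{3}{-5} = 3 \left(- \frac{1}{5}\right) = - \frac{3}{5} \approx -0.6$)
$g = 24$ ($g = \left(-40\right) \left(- \frac{3}{5}\right) = 24$)
$u{\left(z,L \right)} = \frac{1}{88}$ ($u{\left(z,L \right)} = \frac{1}{24 + 64} = \frac{1}{88}$)
$\frac{X{\left(-305 \right)}}{u{\left(-129,160 \right)}} = 210 \frac{1}{\frac{1}{88}} = 210 \cdot 88 = 18480$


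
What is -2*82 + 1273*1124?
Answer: 1430688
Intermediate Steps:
-2*82 + 1273*1124 = -164 + 1430852 = 1430688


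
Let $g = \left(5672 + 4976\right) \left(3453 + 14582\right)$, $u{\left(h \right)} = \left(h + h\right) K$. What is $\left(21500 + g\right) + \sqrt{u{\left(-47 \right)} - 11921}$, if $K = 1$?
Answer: $192058180 + 3 i \sqrt{1335} \approx 1.9206 \cdot 10^{8} + 109.61 i$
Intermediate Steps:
$u{\left(h \right)} = 2 h$ ($u{\left(h \right)} = \left(h + h\right) 1 = 2 h 1 = 2 h$)
$g = 192036680$ ($g = 10648 \cdot 18035 = 192036680$)
$\left(21500 + g\right) + \sqrt{u{\left(-47 \right)} - 11921} = \left(21500 + 192036680\right) + \sqrt{2 \left(-47\right) - 11921} = 192058180 + \sqrt{-94 - 11921} = 192058180 + \sqrt{-12015} = 192058180 + 3 i \sqrt{1335}$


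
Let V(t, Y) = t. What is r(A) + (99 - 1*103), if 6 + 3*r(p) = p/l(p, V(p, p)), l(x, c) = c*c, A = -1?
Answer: -19/3 ≈ -6.3333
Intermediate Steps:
l(x, c) = c²
r(p) = -2 + 1/(3*p) (r(p) = -2 + (p/(p²))/3 = -2 + (p/p²)/3 = -2 + 1/(3*p))
r(A) + (99 - 1*103) = (-2 + (⅓)/(-1)) + (99 - 1*103) = (-2 + (⅓)*(-1)) + (99 - 103) = (-2 - ⅓) - 4 = -7/3 - 4 = -19/3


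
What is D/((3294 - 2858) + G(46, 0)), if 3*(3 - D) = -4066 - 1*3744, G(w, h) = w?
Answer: 7819/1446 ≈ 5.4073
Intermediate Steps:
D = 7819/3 (D = 3 - (-4066 - 1*3744)/3 = 3 - (-4066 - 3744)/3 = 3 - ⅓*(-7810) = 3 + 7810/3 = 7819/3 ≈ 2606.3)
D/((3294 - 2858) + G(46, 0)) = 7819/(3*((3294 - 2858) + 46)) = 7819/(3*(436 + 46)) = (7819/3)/482 = (7819/3)*(1/482) = 7819/1446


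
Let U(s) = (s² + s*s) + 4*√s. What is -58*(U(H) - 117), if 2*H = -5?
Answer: 6061 - 116*I*√10 ≈ 6061.0 - 366.82*I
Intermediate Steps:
H = -5/2 (H = (½)*(-5) = -5/2 ≈ -2.5000)
U(s) = 2*s² + 4*√s (U(s) = (s² + s²) + 4*√s = 2*s² + 4*√s)
-58*(U(H) - 117) = -58*((2*(-5/2)² + 4*√(-5/2)) - 117) = -58*((2*(25/4) + 4*(I*√10/2)) - 117) = -58*((25/2 + 2*I*√10) - 117) = -58*(-209/2 + 2*I*√10) = 6061 - 116*I*√10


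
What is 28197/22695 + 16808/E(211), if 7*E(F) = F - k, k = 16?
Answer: 178380089/295035 ≈ 604.61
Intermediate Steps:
E(F) = -16/7 + F/7 (E(F) = (F - 1*16)/7 = (F - 16)/7 = (-16 + F)/7 = -16/7 + F/7)
28197/22695 + 16808/E(211) = 28197/22695 + 16808/(-16/7 + (1/7)*211) = 28197*(1/22695) + 16808/(-16/7 + 211/7) = 9399/7565 + 16808/(195/7) = 9399/7565 + 16808*(7/195) = 9399/7565 + 117656/195 = 178380089/295035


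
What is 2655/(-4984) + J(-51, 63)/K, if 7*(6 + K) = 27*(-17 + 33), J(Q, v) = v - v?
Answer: -2655/4984 ≈ -0.53270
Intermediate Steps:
J(Q, v) = 0
K = 390/7 (K = -6 + (27*(-17 + 33))/7 = -6 + (27*16)/7 = -6 + (1/7)*432 = -6 + 432/7 = 390/7 ≈ 55.714)
2655/(-4984) + J(-51, 63)/K = 2655/(-4984) + 0/(390/7) = 2655*(-1/4984) + 0*(7/390) = -2655/4984 + 0 = -2655/4984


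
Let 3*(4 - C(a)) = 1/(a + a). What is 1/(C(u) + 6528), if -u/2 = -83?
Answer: 996/6505871 ≈ 0.00015309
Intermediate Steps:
u = 166 (u = -2*(-83) = 166)
C(a) = 4 - 1/(6*a) (C(a) = 4 - 1/(3*(a + a)) = 4 - 1/(2*a)/3 = 4 - 1/(6*a))
1/(C(u) + 6528) = 1/((4 - 1/6/166) + 6528) = 1/((4 - 1/6*1/166) + 6528) = 1/((4 - 1/996) + 6528) = 1/(3983/996 + 6528) = 1/(6505871/996) = 996/6505871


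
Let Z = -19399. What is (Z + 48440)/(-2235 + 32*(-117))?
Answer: -29041/5979 ≈ -4.8572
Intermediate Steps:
(Z + 48440)/(-2235 + 32*(-117)) = (-19399 + 48440)/(-2235 + 32*(-117)) = 29041/(-2235 - 3744) = 29041/(-5979) = 29041*(-1/5979) = -29041/5979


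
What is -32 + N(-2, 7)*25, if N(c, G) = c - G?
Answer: -257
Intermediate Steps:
-32 + N(-2, 7)*25 = -32 + (-2 - 1*7)*25 = -32 + (-2 - 7)*25 = -32 - 9*25 = -32 - 225 = -257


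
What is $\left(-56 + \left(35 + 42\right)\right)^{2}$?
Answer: $441$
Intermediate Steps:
$\left(-56 + \left(35 + 42\right)\right)^{2} = \left(-56 + 77\right)^{2} = 21^{2} = 441$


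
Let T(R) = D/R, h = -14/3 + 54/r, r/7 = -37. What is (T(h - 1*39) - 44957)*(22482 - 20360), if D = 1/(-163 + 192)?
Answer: -94314930404600/988639 ≈ -9.5399e+7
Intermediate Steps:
r = -259 (r = 7*(-37) = -259)
h = -3788/777 (h = -14/3 + 54/(-259) = -14*1/3 + 54*(-1/259) = -14/3 - 54/259 = -3788/777 ≈ -4.8752)
D = 1/29 ≈ 0.034483
T(R) = 1/(29*R)
(T(h - 1*39) - 44957)*(22482 - 20360) = (1/(29*(-3788/777 - 1*39)) - 44957)*(22482 - 20360) = (1/(29*(-3788/777 - 39)) - 44957)*2122 = (1/(29*(-34091/777)) - 44957)*2122 = ((1/29)*(-777/34091) - 44957)*2122 = (-777/988639 - 44957)*2122 = -44446244300/988639*2122 = -94314930404600/988639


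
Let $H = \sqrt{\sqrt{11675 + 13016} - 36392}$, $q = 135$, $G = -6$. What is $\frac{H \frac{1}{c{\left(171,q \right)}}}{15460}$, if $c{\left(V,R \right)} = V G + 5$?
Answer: $- \frac{i \sqrt{36392 - \sqrt{24691}}}{15784660} \approx - 1.2059 \cdot 10^{-5} i$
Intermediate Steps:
$c{\left(V,R \right)} = 5 - 6 V$ ($c{\left(V,R \right)} = V \left(-6\right) + 5 = - 6 V + 5 = 5 - 6 V$)
$H = \sqrt{-36392 + \sqrt{24691}}$ ($H = \sqrt{\sqrt{24691} - 36392} = \sqrt{-36392 + \sqrt{24691}} \approx 190.35 i$)
$\frac{H \frac{1}{c{\left(171,q \right)}}}{15460} = \frac{\sqrt{-36392 + \sqrt{24691}} \frac{1}{5 - 1026}}{15460} = \frac{\sqrt{-36392 + \sqrt{24691}}}{5 - 1026} \cdot \frac{1}{15460} = \frac{\sqrt{-36392 + \sqrt{24691}}}{-1021} \cdot \frac{1}{15460} = \sqrt{-36392 + \sqrt{24691}} \left(- \frac{1}{1021}\right) \frac{1}{15460} = - \frac{\sqrt{-36392 + \sqrt{24691}}}{1021} \cdot \frac{1}{15460} = - \frac{\sqrt{-36392 + \sqrt{24691}}}{15784660}$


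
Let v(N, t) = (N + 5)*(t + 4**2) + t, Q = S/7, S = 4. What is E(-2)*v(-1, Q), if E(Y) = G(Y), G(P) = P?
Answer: -936/7 ≈ -133.71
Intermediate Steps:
E(Y) = Y
Q = 4/7 ≈ 0.57143
v(N, t) = t + (5 + N)*(16 + t) (v(N, t) = (5 + N)*(t + 16) + t = (5 + N)*(16 + t) + t = t + (5 + N)*(16 + t))
E(-2)*v(-1, Q) = -2*(80 + 6*(4/7) + 16*(-1) - 1*4/7) = -2*(80 + 24/7 - 16 - 4/7) = -2*468/7 = -936/7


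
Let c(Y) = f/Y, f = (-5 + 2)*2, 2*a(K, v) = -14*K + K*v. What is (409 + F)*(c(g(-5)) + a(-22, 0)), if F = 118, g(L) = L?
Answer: 408952/5 ≈ 81790.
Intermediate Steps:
a(K, v) = -7*K + K*v/2 (a(K, v) = (-14*K + K*v)/2 = -7*K + K*v/2)
f = -6 (f = -3*2 = -6)
c(Y) = -6/Y
(409 + F)*(c(g(-5)) + a(-22, 0)) = (409 + 118)*(-6/(-5) + (½)*(-22)*(-14 + 0)) = 527*(-6*(-⅕) + (½)*(-22)*(-14)) = 527*(6/5 + 154) = 527*(776/5) = 408952/5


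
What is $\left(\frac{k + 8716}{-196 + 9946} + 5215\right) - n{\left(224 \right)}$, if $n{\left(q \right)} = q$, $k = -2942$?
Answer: $\frac{24334012}{4875} \approx 4991.6$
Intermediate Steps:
$\left(\frac{k + 8716}{-196 + 9946} + 5215\right) - n{\left(224 \right)} = \left(\frac{-2942 + 8716}{-196 + 9946} + 5215\right) - 224 = \left(\frac{5774}{9750} + 5215\right) - 224 = \left(5774 \cdot \frac{1}{9750} + 5215\right) - 224 = \left(\frac{2887}{4875} + 5215\right) - 224 = \frac{25426012}{4875} - 224 = \frac{24334012}{4875}$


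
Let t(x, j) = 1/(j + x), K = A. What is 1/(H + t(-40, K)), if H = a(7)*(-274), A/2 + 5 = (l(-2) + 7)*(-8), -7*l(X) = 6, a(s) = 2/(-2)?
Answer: 1038/284405 ≈ 0.0036497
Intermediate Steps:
a(s) = -1 (a(s) = 2*(-½) = -1)
l(X) = -6/7 (l(X) = -⅐*6 = -6/7)
A = -758/7 (A = -10 + 2*((-6/7 + 7)*(-8)) = -10 + 2*((43/7)*(-8)) = -10 + 2*(-344/7) = -10 - 688/7 = -758/7 ≈ -108.29)
K = -758/7 ≈ -108.29
H = 274 (H = -1*(-274) = 274)
1/(H + t(-40, K)) = 1/(274 + 1/(-758/7 - 40)) = 1/(274 + 1/(-1038/7)) = 1/(274 - 7/1038) = 1/(284405/1038) = 1038/284405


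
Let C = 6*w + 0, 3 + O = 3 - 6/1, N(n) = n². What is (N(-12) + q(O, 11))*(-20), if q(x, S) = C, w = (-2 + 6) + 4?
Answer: -3840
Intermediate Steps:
w = 8 (w = 4 + 4 = 8)
O = -6 (O = -3 + (3 - 6/1) = -3 + (3 - 6) = -3 - 3 = -6)
C = 48 (C = 6*8 + 0 = 48 + 0 = 48)
q(x, S) = 48
(N(-12) + q(O, 11))*(-20) = ((-12)² + 48)*(-20) = (144 + 48)*(-20) = 192*(-20) = -3840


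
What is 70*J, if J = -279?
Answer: -19530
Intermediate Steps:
70*J = 70*(-279) = -19530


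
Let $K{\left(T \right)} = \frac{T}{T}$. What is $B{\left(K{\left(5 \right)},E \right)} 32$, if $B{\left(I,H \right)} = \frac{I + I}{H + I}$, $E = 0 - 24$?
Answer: $- \frac{64}{23} \approx -2.7826$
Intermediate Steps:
$K{\left(T \right)} = 1$
$E = -24$ ($E = 0 - 24 = -24$)
$B{\left(I,H \right)} = \frac{2 I}{H + I}$
$B{\left(K{\left(5 \right)},E \right)} 32 = 2 \cdot 1 \frac{1}{-24 + 1} \cdot 32 = 2 \cdot 1 \frac{1}{-23} \cdot 32 = 2 \cdot 1 \left(- \frac{1}{23}\right) 32 = \left(- \frac{2}{23}\right) 32 = - \frac{64}{23}$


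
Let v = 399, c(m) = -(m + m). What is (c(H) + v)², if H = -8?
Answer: 172225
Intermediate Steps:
c(m) = -2*m
(c(H) + v)² = (-2*(-8) + 399)² = (16 + 399)² = 415² = 172225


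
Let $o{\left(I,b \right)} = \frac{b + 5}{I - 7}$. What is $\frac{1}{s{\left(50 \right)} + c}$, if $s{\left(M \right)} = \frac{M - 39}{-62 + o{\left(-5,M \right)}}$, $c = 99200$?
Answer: $\frac{799}{79260668} \approx 1.0081 \cdot 10^{-5}$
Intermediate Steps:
$o{\left(I,b \right)} = \frac{5 + b}{-7 + I}$
$s{\left(M \right)} = \frac{-39 + M}{- \frac{749}{12} - \frac{M}{12}}$ ($s{\left(M \right)} = \frac{M - 39}{-62 + \frac{5 + M}{-7 - 5}} = \frac{-39 + M}{-62 + \frac{5 + M}{-12}} = \frac{-39 + M}{-62 - \frac{5 + M}{12}} = \frac{-39 + M}{-62 - \left(\frac{5}{12} + \frac{M}{12}\right)} = \frac{-39 + M}{- \frac{749}{12} - \frac{M}{12}}$)
$\frac{1}{s{\left(50 \right)} + c} = \frac{1}{\frac{12 \left(39 - 50\right)}{749 + 50} + 99200} = \frac{1}{\frac{12 \left(39 - 50\right)}{799} + 99200} = \frac{1}{12 \cdot \frac{1}{799} \left(-11\right) + 99200} = \frac{1}{- \frac{132}{799} + 99200} = \frac{1}{\frac{79260668}{799}} = \frac{799}{79260668}$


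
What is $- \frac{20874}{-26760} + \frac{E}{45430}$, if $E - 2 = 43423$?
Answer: $\frac{35172647}{20261780} \approx 1.7359$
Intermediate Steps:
$E = 43425$ ($E = 2 + 43423 = 43425$)
$- \frac{20874}{-26760} + \frac{E}{45430} = - \frac{20874}{-26760} + \frac{43425}{45430} = \left(-20874\right) \left(- \frac{1}{26760}\right) + 43425 \cdot \frac{1}{45430} = \frac{3479}{4460} + \frac{8685}{9086} = \frac{35172647}{20261780}$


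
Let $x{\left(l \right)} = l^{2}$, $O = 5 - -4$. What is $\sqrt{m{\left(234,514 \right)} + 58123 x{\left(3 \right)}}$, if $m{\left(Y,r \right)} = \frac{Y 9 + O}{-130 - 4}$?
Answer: $\frac{3 \sqrt{1043625098}}{134} \approx 723.25$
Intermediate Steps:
$O = 9$ ($O = 5 + 4 = 9$)
$m{\left(Y,r \right)} = - \frac{9}{134} - \frac{9 Y}{134}$ ($m{\left(Y,r \right)} = \frac{Y 9 + 9}{-130 - 4} = \frac{9 Y + 9}{-134} = \left(9 + 9 Y\right) \left(- \frac{1}{134}\right) = - \frac{9}{134} - \frac{9 Y}{134}$)
$\sqrt{m{\left(234,514 \right)} + 58123 x{\left(3 \right)}} = \sqrt{\left(- \frac{9}{134} - \frac{1053}{67}\right) + 58123 \cdot 3^{2}} = \sqrt{\left(- \frac{9}{134} - \frac{1053}{67}\right) + 58123 \cdot 9} = \sqrt{- \frac{2115}{134} + 523107} = \sqrt{\frac{70094223}{134}} = \frac{3 \sqrt{1043625098}}{134}$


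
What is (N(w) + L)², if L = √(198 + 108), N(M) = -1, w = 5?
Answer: 307 - 6*√34 ≈ 272.01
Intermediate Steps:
L = 3*√34 (L = √306 = 3*√34 ≈ 17.493)
(N(w) + L)² = (-1 + 3*√34)²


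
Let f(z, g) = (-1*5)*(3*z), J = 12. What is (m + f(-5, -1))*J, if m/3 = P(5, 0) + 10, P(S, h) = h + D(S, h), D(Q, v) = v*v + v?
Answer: 1260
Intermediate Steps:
D(Q, v) = v + v**2 (D(Q, v) = v**2 + v = v + v**2)
P(S, h) = h + h*(1 + h)
f(z, g) = -15*z
m = 30 (m = 3*(0*(2 + 0) + 10) = 3*(0*2 + 10) = 3*(0 + 10) = 3*10 = 30)
(m + f(-5, -1))*J = (30 - 15*(-5))*12 = (30 + 75)*12 = 105*12 = 1260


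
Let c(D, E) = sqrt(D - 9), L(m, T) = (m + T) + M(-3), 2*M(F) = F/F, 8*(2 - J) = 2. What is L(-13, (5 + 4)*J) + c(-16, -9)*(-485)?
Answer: 13/4 - 2425*I ≈ 3.25 - 2425.0*I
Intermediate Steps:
J = 7/4 (J = 2 - 1/8*2 = 2 - 1/4 = 7/4 ≈ 1.7500)
M(F) = 1/2 (M(F) = (F/F)/2 = (1/2)*1 = 1/2)
L(m, T) = 1/2 + T + m (L(m, T) = (m + T) + 1/2 = (T + m) + 1/2 = 1/2 + T + m)
c(D, E) = sqrt(-9 + D)
L(-13, (5 + 4)*J) + c(-16, -9)*(-485) = (1/2 + (5 + 4)*(7/4) - 13) + sqrt(-9 - 16)*(-485) = (1/2 + 9*(7/4) - 13) + sqrt(-25)*(-485) = (1/2 + 63/4 - 13) + (5*I)*(-485) = 13/4 - 2425*I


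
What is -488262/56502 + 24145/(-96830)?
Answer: -1621421675/182369622 ≈ -8.8909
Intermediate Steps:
-488262/56502 + 24145/(-96830) = -488262*1/56502 + 24145*(-1/96830) = -81377/9417 - 4829/19366 = -1621421675/182369622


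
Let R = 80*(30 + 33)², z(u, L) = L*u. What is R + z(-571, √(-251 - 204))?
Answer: 317520 - 571*I*√455 ≈ 3.1752e+5 - 12180.0*I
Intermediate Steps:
R = 317520 (R = 80*63² = 80*3969 = 317520)
R + z(-571, √(-251 - 204)) = 317520 + √(-251 - 204)*(-571) = 317520 + √(-455)*(-571) = 317520 + (I*√455)*(-571) = 317520 - 571*I*√455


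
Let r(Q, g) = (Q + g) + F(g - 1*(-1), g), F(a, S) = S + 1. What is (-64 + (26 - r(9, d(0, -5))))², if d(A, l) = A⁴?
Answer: 2304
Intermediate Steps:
F(a, S) = 1 + S
r(Q, g) = 1 + Q + 2*g (r(Q, g) = (Q + g) + (1 + g) = 1 + Q + 2*g)
(-64 + (26 - r(9, d(0, -5))))² = (-64 + (26 - (1 + 9 + 2*0⁴)))² = (-64 + (26 - (1 + 9 + 2*0)))² = (-64 + (26 - (1 + 9 + 0)))² = (-64 + (26 - 1*10))² = (-64 + (26 - 10))² = (-64 + 16)² = (-48)² = 2304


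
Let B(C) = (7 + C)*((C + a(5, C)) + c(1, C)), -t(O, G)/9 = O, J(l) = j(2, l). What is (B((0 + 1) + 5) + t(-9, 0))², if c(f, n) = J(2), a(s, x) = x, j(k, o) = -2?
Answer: 44521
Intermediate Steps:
J(l) = -2
t(O, G) = -9*O
c(f, n) = -2
B(C) = (-2 + 2*C)*(7 + C) (B(C) = (7 + C)*((C + C) - 2) = (7 + C)*(2*C - 2) = (7 + C)*(-2 + 2*C) = (-2 + 2*C)*(7 + C))
(B((0 + 1) + 5) + t(-9, 0))² = ((-14 + 2*((0 + 1) + 5)² + 12*((0 + 1) + 5)) - 9*(-9))² = ((-14 + 2*(1 + 5)² + 12*(1 + 5)) + 81)² = ((-14 + 2*6² + 12*6) + 81)² = ((-14 + 2*36 + 72) + 81)² = ((-14 + 72 + 72) + 81)² = (130 + 81)² = 211² = 44521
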